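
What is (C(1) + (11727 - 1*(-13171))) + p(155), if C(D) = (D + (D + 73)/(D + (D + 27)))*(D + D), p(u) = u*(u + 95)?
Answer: 1845998/29 ≈ 63655.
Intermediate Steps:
p(u) = u*(95 + u)
C(D) = 2*D*(D + (73 + D)/(27 + 2*D)) (C(D) = (D + (73 + D)/(D + (27 + D)))*(2*D) = (D + (73 + D)/(27 + 2*D))*(2*D) = 2*D*(D + (73 + D)/(27 + 2*D)))
(C(1) + (11727 - 1*(-13171))) + p(155) = (2*1*(73 + 2*1**2 + 28*1)/(27 + 2*1) + (11727 - 1*(-13171))) + 155*(95 + 155) = (2*1*(73 + 2*1 + 28)/(27 + 2) + (11727 + 13171)) + 155*250 = (2*1*(73 + 2 + 28)/29 + 24898) + 38750 = (2*1*(1/29)*103 + 24898) + 38750 = (206/29 + 24898) + 38750 = 722248/29 + 38750 = 1845998/29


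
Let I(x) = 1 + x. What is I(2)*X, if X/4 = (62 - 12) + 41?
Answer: 1092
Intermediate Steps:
X = 364 (X = 4*((62 - 12) + 41) = 4*(50 + 41) = 4*91 = 364)
I(2)*X = (1 + 2)*364 = 3*364 = 1092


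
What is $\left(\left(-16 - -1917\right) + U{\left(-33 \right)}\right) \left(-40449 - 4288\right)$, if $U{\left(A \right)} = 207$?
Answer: $-94305596$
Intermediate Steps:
$\left(\left(-16 - -1917\right) + U{\left(-33 \right)}\right) \left(-40449 - 4288\right) = \left(\left(-16 - -1917\right) + 207\right) \left(-40449 - 4288\right) = \left(\left(-16 + 1917\right) + 207\right) \left(-44737\right) = \left(1901 + 207\right) \left(-44737\right) = 2108 \left(-44737\right) = -94305596$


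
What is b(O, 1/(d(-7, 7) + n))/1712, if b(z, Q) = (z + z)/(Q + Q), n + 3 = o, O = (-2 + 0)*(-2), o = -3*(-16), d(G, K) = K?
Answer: 13/107 ≈ 0.12150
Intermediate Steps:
o = 48
O = 4 (O = -2*(-2) = 4)
n = 45 (n = -3 + 48 = 45)
b(z, Q) = z/Q (b(z, Q) = (2*z)/((2*Q)) = (2*z)*(1/(2*Q)) = z/Q)
b(O, 1/(d(-7, 7) + n))/1712 = (4/(1/(7 + 45)))/1712 = (4/(1/52))*(1/1712) = (4*52)*(1/1712) = 208*(1/1712) = 13/107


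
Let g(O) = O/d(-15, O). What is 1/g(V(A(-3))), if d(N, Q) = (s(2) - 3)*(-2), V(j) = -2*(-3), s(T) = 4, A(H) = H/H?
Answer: -1/3 ≈ -0.33333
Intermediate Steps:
A(H) = 1
V(j) = 6
d(N, Q) = -2 (d(N, Q) = (4 - 3)*(-2) = 1*(-2) = -2)
g(O) = -O/2 (g(O) = O/(-2) = O*(-1/2) = -O/2)
1/g(V(A(-3))) = 1/(-1/2*6) = 1/(-3) = -1/3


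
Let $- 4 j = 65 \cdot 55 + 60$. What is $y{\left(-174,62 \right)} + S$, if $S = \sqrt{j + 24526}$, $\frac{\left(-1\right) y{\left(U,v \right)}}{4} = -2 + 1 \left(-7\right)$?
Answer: $36 + \frac{\sqrt{94469}}{2} \approx 189.68$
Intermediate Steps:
$y{\left(U,v \right)} = 36$ ($y{\left(U,v \right)} = - 4 \left(-2 + 1 \left(-7\right)\right) = - 4 \left(-2 - 7\right) = \left(-4\right) \left(-9\right) = 36$)
$j = - \frac{3635}{4}$ ($j = - \frac{65 \cdot 55 + 60}{4} = - \frac{3575 + 60}{4} = \left(- \frac{1}{4}\right) 3635 = - \frac{3635}{4} \approx -908.75$)
$S = \frac{\sqrt{94469}}{2}$ ($S = \sqrt{- \frac{3635}{4} + 24526} = \sqrt{\frac{94469}{4}} = \frac{\sqrt{94469}}{2} \approx 153.68$)
$y{\left(-174,62 \right)} + S = 36 + \frac{\sqrt{94469}}{2}$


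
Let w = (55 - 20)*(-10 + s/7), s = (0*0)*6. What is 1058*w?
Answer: -370300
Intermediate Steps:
s = 0 (s = 0*6 = 0)
w = -350 (w = (55 - 20)*(-10 + 0/7) = 35*(-10 + 0*(⅐)) = 35*(-10 + 0) = 35*(-10) = -350)
1058*w = 1058*(-350) = -370300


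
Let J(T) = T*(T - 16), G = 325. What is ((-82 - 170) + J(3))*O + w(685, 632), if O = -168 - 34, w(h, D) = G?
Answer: 59107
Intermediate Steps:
w(h, D) = 325
J(T) = T*(-16 + T)
O = -202
((-82 - 170) + J(3))*O + w(685, 632) = ((-82 - 170) + 3*(-16 + 3))*(-202) + 325 = (-252 + 3*(-13))*(-202) + 325 = (-252 - 39)*(-202) + 325 = -291*(-202) + 325 = 58782 + 325 = 59107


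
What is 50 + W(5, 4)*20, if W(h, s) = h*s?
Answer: 450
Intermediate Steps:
50 + W(5, 4)*20 = 50 + (5*4)*20 = 50 + 20*20 = 50 + 400 = 450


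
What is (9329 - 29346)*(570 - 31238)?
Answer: 613881356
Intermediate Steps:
(9329 - 29346)*(570 - 31238) = -20017*(-30668) = 613881356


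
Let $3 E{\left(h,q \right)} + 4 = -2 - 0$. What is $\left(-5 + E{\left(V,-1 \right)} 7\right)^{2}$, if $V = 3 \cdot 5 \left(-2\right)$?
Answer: $361$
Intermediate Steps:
$V = -30$ ($V = 15 \left(-2\right) = -30$)
$E{\left(h,q \right)} = -2$ ($E{\left(h,q \right)} = - \frac{4}{3} + \frac{-2 - 0}{3} = - \frac{4}{3} + \frac{-2 + 0}{3} = - \frac{4}{3} + \frac{1}{3} \left(-2\right) = - \frac{4}{3} - \frac{2}{3} = -2$)
$\left(-5 + E{\left(V,-1 \right)} 7\right)^{2} = \left(-5 - 14\right)^{2} = \left(-19\right)^{2} = 361$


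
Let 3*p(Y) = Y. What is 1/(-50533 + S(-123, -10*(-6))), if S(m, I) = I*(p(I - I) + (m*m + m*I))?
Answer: 1/414407 ≈ 2.4131e-6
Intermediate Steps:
p(Y) = Y/3
S(m, I) = I*(m² + I*m) (S(m, I) = I*((I - I)/3 + (m*m + m*I)) = I*((⅓)*0 + (m² + I*m)) = I*(0 + (m² + I*m)) = I*(m² + I*m))
1/(-50533 + S(-123, -10*(-6))) = 1/(-50533 - 10*(-6)*(-123)*(-10*(-6) - 123)) = 1/(-50533 + 60*(-123)*(60 - 123)) = 1/(-50533 + 60*(-123)*(-63)) = 1/(-50533 + 464940) = 1/414407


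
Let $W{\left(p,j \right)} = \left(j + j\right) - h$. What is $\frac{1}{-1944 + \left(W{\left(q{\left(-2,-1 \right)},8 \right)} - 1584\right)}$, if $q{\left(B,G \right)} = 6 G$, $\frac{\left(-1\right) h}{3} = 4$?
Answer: $- \frac{1}{3500} \approx -0.00028571$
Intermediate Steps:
$h = -12$ ($h = \left(-3\right) 4 = -12$)
$W{\left(p,j \right)} = 12 + 2 j$ ($W{\left(p,j \right)} = \left(j + j\right) - -12 = 2 j + 12 = 12 + 2 j$)
$\frac{1}{-1944 + \left(W{\left(q{\left(-2,-1 \right)},8 \right)} - 1584\right)} = \frac{1}{-1944 + \left(\left(12 + 2 \cdot 8\right) - 1584\right)} = \frac{1}{-1944 + \left(\left(12 + 16\right) - 1584\right)} = \frac{1}{-1944 + \left(28 - 1584\right)} = \frac{1}{-1944 - 1556} = \frac{1}{-3500} = - \frac{1}{3500}$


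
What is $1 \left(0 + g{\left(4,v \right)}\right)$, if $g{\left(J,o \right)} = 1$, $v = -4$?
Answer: $1$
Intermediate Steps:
$1 \left(0 + g{\left(4,v \right)}\right) = 1 \left(0 + 1\right) = 1 \cdot 1 = 1$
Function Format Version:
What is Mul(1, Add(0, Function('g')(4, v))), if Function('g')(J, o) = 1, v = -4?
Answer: 1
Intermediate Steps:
Mul(1, Add(0, Function('g')(4, v))) = Mul(1, Add(0, 1)) = Mul(1, 1) = 1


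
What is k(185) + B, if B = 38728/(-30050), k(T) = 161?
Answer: 2399661/15025 ≈ 159.71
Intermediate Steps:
B = -19364/15025 (B = 38728*(-1/30050) = -19364/15025 ≈ -1.2888)
k(185) + B = 161 - 19364/15025 = 2399661/15025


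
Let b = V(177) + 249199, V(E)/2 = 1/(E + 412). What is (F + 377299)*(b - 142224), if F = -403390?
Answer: -1643948955207/589 ≈ -2.7911e+9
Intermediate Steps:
V(E) = 2/(412 + E) (V(E) = 2/(E + 412) = 2/(412 + E))
b = 146778213/589 (b = 2/(412 + 177) + 249199 = 2/589 + 249199 = 146778213/589 ≈ 2.4920e+5)
(F + 377299)*(b - 142224) = (-403390 + 377299)*(146778213/589 - 142224) = -26091*63008277/589 = -1643948955207/589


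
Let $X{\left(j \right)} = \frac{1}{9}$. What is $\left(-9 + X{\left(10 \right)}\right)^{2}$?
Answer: $\frac{6400}{81} \approx 79.012$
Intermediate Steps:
$X{\left(j \right)} = \frac{1}{9}$
$\left(-9 + X{\left(10 \right)}\right)^{2} = \left(-9 + \frac{1}{9}\right)^{2} = \left(- \frac{80}{9}\right)^{2} = \frac{6400}{81}$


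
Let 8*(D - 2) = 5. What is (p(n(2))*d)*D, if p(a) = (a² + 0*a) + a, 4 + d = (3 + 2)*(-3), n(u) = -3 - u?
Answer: -1995/2 ≈ -997.50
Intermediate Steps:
D = 21/8 (D = 2 + (⅛)*5 = 2 + 5/8 = 21/8 ≈ 2.6250)
d = -19 (d = -4 + (3 + 2)*(-3) = -4 + 5*(-3) = -4 - 15 = -19)
p(a) = a + a² (p(a) = (a² + 0) + a = a² + a = a + a²)
(p(n(2))*d)*D = (((-3 - 1*2)*(1 + (-3 - 1*2)))*(-19))*(21/8) = (((-3 - 2)*(1 + (-3 - 2)))*(-19))*(21/8) = (-5*(1 - 5)*(-19))*(21/8) = (-5*(-4)*(-19))*(21/8) = (20*(-19))*(21/8) = -380*21/8 = -1995/2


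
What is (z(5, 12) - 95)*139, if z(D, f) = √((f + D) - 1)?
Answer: -12649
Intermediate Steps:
z(D, f) = √(-1 + D + f) (z(D, f) = √((D + f) - 1) = √(-1 + D + f))
(z(5, 12) - 95)*139 = (√(-1 + 5 + 12) - 95)*139 = (√16 - 95)*139 = (4 - 95)*139 = -91*139 = -12649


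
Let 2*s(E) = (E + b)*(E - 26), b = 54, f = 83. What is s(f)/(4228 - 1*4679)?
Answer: -7809/902 ≈ -8.6574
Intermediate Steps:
s(E) = (-26 + E)*(54 + E)/2 (s(E) = ((E + 54)*(E - 26))/2 = ((54 + E)*(-26 + E))/2 = ((-26 + E)*(54 + E))/2 = (-26 + E)*(54 + E)/2)
s(f)/(4228 - 1*4679) = (-702 + (1/2)*83**2 + 14*83)/(4228 - 1*4679) = (-702 + (1/2)*6889 + 1162)/(4228 - 4679) = (-702 + 6889/2 + 1162)/(-451) = (7809/2)*(-1/451) = -7809/902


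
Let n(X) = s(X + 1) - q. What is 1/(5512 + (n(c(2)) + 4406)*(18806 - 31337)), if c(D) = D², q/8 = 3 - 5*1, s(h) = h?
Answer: -1/55469225 ≈ -1.8028e-8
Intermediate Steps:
q = -16 (q = 8*(3 - 5*1) = 8*(3 - 5) = 8*(-2) = -16)
n(X) = 17 + X (n(X) = (X + 1) - 1*(-16) = (1 + X) + 16 = 17 + X)
1/(5512 + (n(c(2)) + 4406)*(18806 - 31337)) = 1/(5512 + ((17 + 2²) + 4406)*(18806 - 31337)) = 1/(5512 + ((17 + 4) + 4406)*(-12531)) = 1/(5512 + (21 + 4406)*(-12531)) = 1/(5512 + 4427*(-12531)) = 1/(5512 - 55474737) = 1/(-55469225) = -1/55469225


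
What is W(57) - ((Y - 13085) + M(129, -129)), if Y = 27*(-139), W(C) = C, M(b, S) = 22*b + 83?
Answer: 13974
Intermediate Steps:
M(b, S) = 83 + 22*b
Y = -3753
W(57) - ((Y - 13085) + M(129, -129)) = 57 - ((-3753 - 13085) + (83 + 22*129)) = 57 - (-16838 + (83 + 2838)) = 57 - (-16838 + 2921) = 57 - 1*(-13917) = 57 + 13917 = 13974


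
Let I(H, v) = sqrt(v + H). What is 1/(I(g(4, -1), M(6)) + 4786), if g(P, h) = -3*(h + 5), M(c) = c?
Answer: 2393/11452901 - I*sqrt(6)/22905802 ≈ 0.00020894 - 1.0694e-7*I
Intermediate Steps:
g(P, h) = -15 - 3*h (g(P, h) = -3*(5 + h) = -15 - 3*h)
I(H, v) = sqrt(H + v)
1/(I(g(4, -1), M(6)) + 4786) = 1/(sqrt((-15 - 3*(-1)) + 6) + 4786) = 1/(sqrt((-15 + 3) + 6) + 4786) = 1/(sqrt(-12 + 6) + 4786) = 1/(sqrt(-6) + 4786) = 1/(I*sqrt(6) + 4786) = 1/(4786 + I*sqrt(6))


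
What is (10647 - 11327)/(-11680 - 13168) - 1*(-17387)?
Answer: 54004107/3106 ≈ 17387.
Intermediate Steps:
(10647 - 11327)/(-11680 - 13168) - 1*(-17387) = -680/(-24848) + 17387 = -680*(-1/24848) + 17387 = 85/3106 + 17387 = 54004107/3106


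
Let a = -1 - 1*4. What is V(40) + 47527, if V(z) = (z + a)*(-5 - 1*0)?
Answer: 47352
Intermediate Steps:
a = -5 (a = -1 - 4 = -5)
V(z) = 25 - 5*z (V(z) = (z - 5)*(-5 - 1*0) = (-5 + z)*(-5 + 0) = (-5 + z)*(-5) = 25 - 5*z)
V(40) + 47527 = (25 - 5*40) + 47527 = (25 - 200) + 47527 = -175 + 47527 = 47352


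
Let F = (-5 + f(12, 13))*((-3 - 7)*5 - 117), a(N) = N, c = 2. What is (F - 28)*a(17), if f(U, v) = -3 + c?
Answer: 16558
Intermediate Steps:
f(U, v) = -1 (f(U, v) = -3 + 2 = -1)
F = 1002 (F = (-5 - 1)*((-3 - 7)*5 - 117) = -6*(-10*5 - 117) = -6*(-50 - 117) = -6*(-167) = 1002)
(F - 28)*a(17) = (1002 - 28)*17 = 974*17 = 16558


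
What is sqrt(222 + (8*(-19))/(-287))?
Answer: sqrt(18329542)/287 ≈ 14.917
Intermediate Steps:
sqrt(222 + (8*(-19))/(-287)) = sqrt(222 - 152*(-1/287)) = sqrt(222 + 152/287) = sqrt(63866/287) = sqrt(18329542)/287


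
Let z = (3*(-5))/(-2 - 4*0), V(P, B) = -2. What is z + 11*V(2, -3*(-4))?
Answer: -29/2 ≈ -14.500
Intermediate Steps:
z = 15/2 (z = -15/(-2 + 0) = -15/(-2) = -15*(-1/2) = 15/2 ≈ 7.5000)
z + 11*V(2, -3*(-4)) = 15/2 + 11*(-2) = 15/2 - 22 = -29/2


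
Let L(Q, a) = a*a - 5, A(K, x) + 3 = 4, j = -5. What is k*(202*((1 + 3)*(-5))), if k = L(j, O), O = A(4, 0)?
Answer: 16160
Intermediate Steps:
A(K, x) = 1 (A(K, x) = -3 + 4 = 1)
O = 1
L(Q, a) = -5 + a² (L(Q, a) = a² - 5 = -5 + a²)
k = -4 (k = -5 + 1² = -5 + 1 = -4)
k*(202*((1 + 3)*(-5))) = -808*(1 + 3)*(-5) = -808*4*(-5) = -808*(-20) = -4*(-4040) = 16160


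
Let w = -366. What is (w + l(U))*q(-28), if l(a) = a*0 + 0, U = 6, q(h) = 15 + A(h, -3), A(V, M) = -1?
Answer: -5124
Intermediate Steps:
q(h) = 14 (q(h) = 15 - 1 = 14)
l(a) = 0 (l(a) = 0 + 0 = 0)
(w + l(U))*q(-28) = (-366 + 0)*14 = -366*14 = -5124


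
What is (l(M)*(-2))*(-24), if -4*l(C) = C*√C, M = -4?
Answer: 96*I ≈ 96.0*I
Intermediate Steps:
l(C) = -C^(3/2)/4 (l(C) = -C*√C/4 = -C^(3/2)/4)
(l(M)*(-2))*(-24) = (-(-2)*I*(-2))*(-24) = ((2*I)*(-2))*(-24) = -4*I*(-24) = 96*I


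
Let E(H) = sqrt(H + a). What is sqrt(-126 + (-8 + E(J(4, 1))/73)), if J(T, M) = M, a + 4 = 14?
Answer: sqrt(-714086 + 73*sqrt(11))/73 ≈ 11.574*I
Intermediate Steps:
a = 10 (a = -4 + 14 = 10)
E(H) = sqrt(10 + H) (E(H) = sqrt(H + 10) = sqrt(10 + H))
sqrt(-126 + (-8 + E(J(4, 1))/73)) = sqrt(-126 + (-8 + sqrt(10 + 1)/73)) = sqrt(-126 + (-8 + sqrt(11)*(1/73))) = sqrt(-126 + (-8 + sqrt(11)/73)) = sqrt(-134 + sqrt(11)/73)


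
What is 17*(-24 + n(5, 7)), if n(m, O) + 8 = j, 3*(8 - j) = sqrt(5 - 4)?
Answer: -1241/3 ≈ -413.67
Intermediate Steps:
j = 23/3 (j = 8 - sqrt(5 - 4)/3 = 8 - sqrt(1)/3 = 8 - 1/3*1 = 8 - 1/3 = 23/3 ≈ 7.6667)
n(m, O) = -1/3 (n(m, O) = -8 + 23/3 = -1/3)
17*(-24 + n(5, 7)) = 17*(-24 - 1/3) = 17*(-73/3) = -1241/3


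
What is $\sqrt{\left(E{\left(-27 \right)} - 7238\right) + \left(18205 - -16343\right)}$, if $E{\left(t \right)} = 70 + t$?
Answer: $\sqrt{27353} \approx 165.39$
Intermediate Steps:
$\sqrt{\left(E{\left(-27 \right)} - 7238\right) + \left(18205 - -16343\right)} = \sqrt{\left(\left(70 - 27\right) - 7238\right) + \left(18205 - -16343\right)} = \sqrt{\left(43 - 7238\right) + \left(18205 + 16343\right)} = \sqrt{-7195 + 34548} = \sqrt{27353}$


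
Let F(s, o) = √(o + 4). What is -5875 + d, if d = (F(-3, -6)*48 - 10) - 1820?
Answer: -7705 + 48*I*√2 ≈ -7705.0 + 67.882*I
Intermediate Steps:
F(s, o) = √(4 + o)
d = -1830 + 48*I*√2 (d = (√(4 - 6)*48 - 10) - 1820 = (√(-2)*48 - 10) - 1820 = ((I*√2)*48 - 10) - 1820 = (48*I*√2 - 10) - 1820 = (-10 + 48*I*√2) - 1820 = -1830 + 48*I*√2 ≈ -1830.0 + 67.882*I)
-5875 + d = -5875 + (-1830 + 48*I*√2) = -7705 + 48*I*√2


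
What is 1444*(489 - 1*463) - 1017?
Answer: 36527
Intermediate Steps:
1444*(489 - 1*463) - 1017 = 1444*(489 - 463) - 1017 = 1444*26 - 1017 = 37544 - 1017 = 36527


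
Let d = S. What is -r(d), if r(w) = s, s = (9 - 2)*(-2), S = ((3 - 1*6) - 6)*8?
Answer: 14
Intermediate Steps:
S = -72 (S = ((3 - 6) - 6)*8 = (-3 - 6)*8 = -9*8 = -72)
s = -14 (s = 7*(-2) = -14)
d = -72
r(w) = -14
-r(d) = -1*(-14) = 14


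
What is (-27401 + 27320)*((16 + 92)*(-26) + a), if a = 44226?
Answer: -3354858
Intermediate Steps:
(-27401 + 27320)*((16 + 92)*(-26) + a) = (-27401 + 27320)*((16 + 92)*(-26) + 44226) = -81*(108*(-26) + 44226) = -81*(-2808 + 44226) = -81*41418 = -3354858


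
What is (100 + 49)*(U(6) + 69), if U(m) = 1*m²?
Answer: 15645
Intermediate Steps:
U(m) = m²
(100 + 49)*(U(6) + 69) = (100 + 49)*(6² + 69) = 149*(36 + 69) = 149*105 = 15645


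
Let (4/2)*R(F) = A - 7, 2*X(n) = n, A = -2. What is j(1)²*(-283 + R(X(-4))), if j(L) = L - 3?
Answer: -1150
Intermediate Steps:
X(n) = n/2
R(F) = -9/2 (R(F) = (-2 - 7)/2 = (½)*(-9) = -9/2)
j(L) = -3 + L
j(1)²*(-283 + R(X(-4))) = (-3 + 1)²*(-283 - 9/2) = (-2)²*(-575/2) = 4*(-575/2) = -1150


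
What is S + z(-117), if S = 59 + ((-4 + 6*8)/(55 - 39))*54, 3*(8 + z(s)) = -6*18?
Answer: 327/2 ≈ 163.50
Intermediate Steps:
z(s) = -44 (z(s) = -8 + (-6*18)/3 = -8 + (1/3)*(-108) = -8 - 36 = -44)
S = 415/2 (S = 59 + ((-4 + 48)/16)*54 = 59 + (44*(1/16))*54 = 59 + (11/4)*54 = 59 + 297/2 = 415/2 ≈ 207.50)
S + z(-117) = 415/2 - 44 = 327/2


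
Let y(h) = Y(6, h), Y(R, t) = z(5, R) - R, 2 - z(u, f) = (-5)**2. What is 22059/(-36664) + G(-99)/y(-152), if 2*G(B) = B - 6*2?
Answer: 1395141/1063256 ≈ 1.3121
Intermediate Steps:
z(u, f) = -23 (z(u, f) = 2 - 1*(-5)**2 = 2 - 1*25 = 2 - 25 = -23)
Y(R, t) = -23 - R
G(B) = -6 + B/2 (G(B) = (B - 6*2)/2 = (B - 12)/2 = (-12 + B)/2 = -6 + B/2)
y(h) = -29 (y(h) = -23 - 1*6 = -23 - 6 = -29)
22059/(-36664) + G(-99)/y(-152) = 22059/(-36664) + (-6 + (1/2)*(-99))/(-29) = 22059*(-1/36664) + (-6 - 99/2)*(-1/29) = -22059/36664 - 111/2*(-1/29) = -22059/36664 + 111/58 = 1395141/1063256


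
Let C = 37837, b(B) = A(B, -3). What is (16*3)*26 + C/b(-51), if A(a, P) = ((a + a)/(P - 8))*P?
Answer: -34319/306 ≈ -112.15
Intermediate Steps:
A(a, P) = 2*P*a/(-8 + P) (A(a, P) = ((2*a)/(-8 + P))*P = (2*a/(-8 + P))*P = 2*P*a/(-8 + P))
b(B) = 6*B/11 (b(B) = 2*(-3)*B/(-8 - 3) = 2*(-3)*B/(-11) = 2*(-3)*B*(-1/11) = 6*B/11)
(16*3)*26 + C/b(-51) = (16*3)*26 + 37837/(((6/11)*(-51))) = 48*26 + 37837/(-306/11) = 1248 + 37837*(-11/306) = 1248 - 416207/306 = -34319/306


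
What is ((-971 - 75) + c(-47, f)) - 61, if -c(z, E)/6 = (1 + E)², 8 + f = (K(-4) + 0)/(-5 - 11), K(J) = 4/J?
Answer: -178659/128 ≈ -1395.8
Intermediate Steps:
f = -127/16 (f = -8 + (4/(-4) + 0)/(-5 - 11) = -8 + (4*(-¼) + 0)/(-16) = -8 + (-1 + 0)*(-1/16) = -8 - 1*(-1/16) = -8 + 1/16 = -127/16 ≈ -7.9375)
c(z, E) = -6*(1 + E)²
((-971 - 75) + c(-47, f)) - 61 = ((-971 - 75) - 6*(1 - 127/16)²) - 61 = (-1046 - 6*(-111/16)²) - 61 = (-1046 - 6*12321/256) - 61 = (-1046 - 36963/128) - 61 = -170851/128 - 61 = -178659/128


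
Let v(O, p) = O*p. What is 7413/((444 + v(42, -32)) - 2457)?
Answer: -2471/1119 ≈ -2.2082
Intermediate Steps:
7413/((444 + v(42, -32)) - 2457) = 7413/((444 + 42*(-32)) - 2457) = 7413/((444 - 1344) - 2457) = 7413/(-900 - 2457) = 7413/(-3357) = 7413*(-1/3357) = -2471/1119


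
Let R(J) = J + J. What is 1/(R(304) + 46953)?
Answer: 1/47561 ≈ 2.1026e-5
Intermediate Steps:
R(J) = 2*J
1/(R(304) + 46953) = 1/(2*304 + 46953) = 1/(608 + 46953) = 1/47561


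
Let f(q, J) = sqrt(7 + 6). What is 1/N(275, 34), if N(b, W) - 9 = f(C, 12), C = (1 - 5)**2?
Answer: 9/68 - sqrt(13)/68 ≈ 0.079330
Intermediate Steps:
C = 16 (C = (-4)**2 = 16)
f(q, J) = sqrt(13)
N(b, W) = 9 + sqrt(13)
1/N(275, 34) = 1/(9 + sqrt(13))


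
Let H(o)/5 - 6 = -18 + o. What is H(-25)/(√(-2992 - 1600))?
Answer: 185*I*√287/1148 ≈ 2.7301*I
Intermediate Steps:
H(o) = -60 + 5*o (H(o) = 30 + 5*(-18 + o) = 30 + (-90 + 5*o) = -60 + 5*o)
H(-25)/(√(-2992 - 1600)) = (-60 + 5*(-25))/(√(-2992 - 1600)) = (-60 - 125)/(√(-4592)) = -185*(-I*√287/1148) = -(-185)*I*√287/1148 = 185*I*√287/1148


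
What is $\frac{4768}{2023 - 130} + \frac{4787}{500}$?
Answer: $\frac{11445791}{946500} \approx 12.093$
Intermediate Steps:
$\frac{4768}{2023 - 130} + \frac{4787}{500} = \frac{4768}{1893} + 4787 \cdot \frac{1}{500} = 4768 \cdot \frac{1}{1893} + \frac{4787}{500} = \frac{4768}{1893} + \frac{4787}{500} = \frac{11445791}{946500}$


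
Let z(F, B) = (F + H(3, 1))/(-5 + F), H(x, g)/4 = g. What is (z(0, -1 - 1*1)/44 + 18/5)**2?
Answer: 38809/3025 ≈ 12.829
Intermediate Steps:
H(x, g) = 4*g
z(F, B) = (4 + F)/(-5 + F) (z(F, B) = (F + 4*1)/(-5 + F) = (F + 4)/(-5 + F) = (4 + F)/(-5 + F))
(z(0, -1 - 1*1)/44 + 18/5)**2 = (((4 + 0)/(-5 + 0))/44 + 18/5)**2 = ((4/(-5))*(1/44) + 18*(1/5))**2 = (-1/5*4*(1/44) + 18/5)**2 = (-4/5*1/44 + 18/5)**2 = (-1/55 + 18/5)**2 = (197/55)**2 = 38809/3025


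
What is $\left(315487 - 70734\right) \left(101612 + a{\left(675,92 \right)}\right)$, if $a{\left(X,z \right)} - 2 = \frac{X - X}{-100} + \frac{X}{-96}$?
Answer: $\frac{795795533519}{32} \approx 2.4869 \cdot 10^{10}$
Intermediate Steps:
$a{\left(X,z \right)} = 2 - \frac{X}{96}$ ($a{\left(X,z \right)} = 2 + \left(\frac{X - X}{-100} + \frac{X}{-96}\right) = 2 + \left(0 \left(- \frac{1}{100}\right) + X \left(- \frac{1}{96}\right)\right) = 2 + \left(0 - \frac{X}{96}\right) = 2 - \frac{X}{96}$)
$\left(315487 - 70734\right) \left(101612 + a{\left(675,92 \right)}\right) = \left(315487 - 70734\right) \left(101612 + \left(2 - \frac{225}{32}\right)\right) = 244753 \left(101612 + \left(2 - \frac{225}{32}\right)\right) = 244753 \left(101612 - \frac{161}{32}\right) = 244753 \cdot \frac{3251423}{32} = \frac{795795533519}{32}$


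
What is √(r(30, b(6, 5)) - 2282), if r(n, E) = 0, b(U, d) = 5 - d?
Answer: I*√2282 ≈ 47.77*I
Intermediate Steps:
b(U, d) = 5 - d
√(r(30, b(6, 5)) - 2282) = √(0 - 2282) = √(-2282) = I*√2282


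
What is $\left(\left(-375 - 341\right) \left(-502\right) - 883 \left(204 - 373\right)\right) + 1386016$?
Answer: $1894675$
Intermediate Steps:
$\left(\left(-375 - 341\right) \left(-502\right) - 883 \left(204 - 373\right)\right) + 1386016 = \left(\left(-716\right) \left(-502\right) - -149227\right) + 1386016 = \left(359432 + 149227\right) + 1386016 = 508659 + 1386016 = 1894675$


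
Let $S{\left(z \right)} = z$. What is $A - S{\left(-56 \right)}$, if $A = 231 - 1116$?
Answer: $-829$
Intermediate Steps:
$A = -885$ ($A = 231 - 1116 = -885$)
$A - S{\left(-56 \right)} = -885 - -56 = -885 + 56 = -829$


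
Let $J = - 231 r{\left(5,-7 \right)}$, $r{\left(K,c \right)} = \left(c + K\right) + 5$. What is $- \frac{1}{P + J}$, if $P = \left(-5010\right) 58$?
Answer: $\frac{1}{291273} \approx 3.4332 \cdot 10^{-6}$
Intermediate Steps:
$r{\left(K,c \right)} = 5 + K + c$ ($r{\left(K,c \right)} = \left(K + c\right) + 5 = 5 + K + c$)
$P = -290580$
$J = -693$ ($J = - 231 \left(5 + 5 - 7\right) = \left(-231\right) 3 = -693$)
$- \frac{1}{P + J} = - \frac{1}{-290580 - 693} = - \frac{1}{-291273} = \left(-1\right) \left(- \frac{1}{291273}\right) = \frac{1}{291273}$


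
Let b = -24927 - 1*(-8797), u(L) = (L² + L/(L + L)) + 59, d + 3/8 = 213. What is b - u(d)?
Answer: -3929529/64 ≈ -61399.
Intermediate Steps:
d = 1701/8 (d = -3/8 + 213 = 1701/8 ≈ 212.63)
u(L) = 119/2 + L² (u(L) = (L² + L/((2*L))) + 59 = (L² + (1/(2*L))*L) + 59 = (L² + ½) + 59 = (½ + L²) + 59 = 119/2 + L²)
b = -16130 (b = -24927 + 8797 = -16130)
b - u(d) = -16130 - (119/2 + (1701/8)²) = -16130 - (119/2 + 2893401/64) = -16130 - 1*2897209/64 = -16130 - 2897209/64 = -3929529/64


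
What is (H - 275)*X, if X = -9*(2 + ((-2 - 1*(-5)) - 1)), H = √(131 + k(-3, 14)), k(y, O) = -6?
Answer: 9900 - 180*√5 ≈ 9497.5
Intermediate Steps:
H = 5*√5 (H = √(131 - 6) = √125 = 5*√5 ≈ 11.180)
X = -36 (X = -9*(2 + ((-2 + 5) - 1)) = -9*(2 + (3 - 1)) = -9*(2 + 2) = -9*4 = -36)
(H - 275)*X = (5*√5 - 275)*(-36) = (-275 + 5*√5)*(-36) = 9900 - 180*√5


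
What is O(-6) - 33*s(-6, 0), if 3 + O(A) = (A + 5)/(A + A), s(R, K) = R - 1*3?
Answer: 3529/12 ≈ 294.08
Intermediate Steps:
s(R, K) = -3 + R (s(R, K) = R - 3 = -3 + R)
O(A) = -3 + (5 + A)/(2*A) (O(A) = -3 + (A + 5)/(A + A) = -3 + (5 + A)/((2*A)) = -3 + (5 + A)*(1/(2*A)) = -3 + (5 + A)/(2*A))
O(-6) - 33*s(-6, 0) = (5/2)*(1 - 1*(-6))/(-6) - 33*(-3 - 6) = (5/2)*(-⅙)*(1 + 6) - 33*(-9) = (5/2)*(-⅙)*7 + 297 = -35/12 + 297 = 3529/12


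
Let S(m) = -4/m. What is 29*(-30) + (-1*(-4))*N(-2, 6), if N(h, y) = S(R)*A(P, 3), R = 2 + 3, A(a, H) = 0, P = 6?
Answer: -870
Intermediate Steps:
R = 5
N(h, y) = 0 (N(h, y) = -4/5*0 = -4*⅕*0 = -⅘*0 = 0)
29*(-30) + (-1*(-4))*N(-2, 6) = 29*(-30) - 1*(-4)*0 = -870 + 4*0 = -870 + 0 = -870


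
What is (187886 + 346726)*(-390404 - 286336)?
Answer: -361793324880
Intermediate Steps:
(187886 + 346726)*(-390404 - 286336) = 534612*(-676740) = -361793324880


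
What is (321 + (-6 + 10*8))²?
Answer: 156025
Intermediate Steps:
(321 + (-6 + 10*8))² = (321 + (-6 + 80))² = (321 + 74)² = 395² = 156025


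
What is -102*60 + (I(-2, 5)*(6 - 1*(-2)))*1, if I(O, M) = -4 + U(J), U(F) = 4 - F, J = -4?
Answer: -6088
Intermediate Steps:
I(O, M) = 4 (I(O, M) = -4 + (4 - 1*(-4)) = -4 + (4 + 4) = -4 + 8 = 4)
-102*60 + (I(-2, 5)*(6 - 1*(-2)))*1 = -102*60 + (4*(6 - 1*(-2)))*1 = -6120 + (4*(6 + 2))*1 = -6120 + (4*8)*1 = -6120 + 32*1 = -6120 + 32 = -6088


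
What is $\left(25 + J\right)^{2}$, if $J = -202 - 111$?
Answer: $82944$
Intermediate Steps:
$J = -313$
$\left(25 + J\right)^{2} = \left(25 - 313\right)^{2} = \left(-288\right)^{2} = 82944$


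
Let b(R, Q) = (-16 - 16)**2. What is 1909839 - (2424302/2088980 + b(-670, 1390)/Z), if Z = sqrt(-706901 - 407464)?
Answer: 1994806524959/1044490 + 1024*I*sqrt(1114365)/1114365 ≈ 1.9098e+6 + 0.97003*I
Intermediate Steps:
Z = I*sqrt(1114365) (Z = sqrt(-1114365) = I*sqrt(1114365) ≈ 1055.6*I)
b(R, Q) = 1024 (b(R, Q) = (-32)**2 = 1024)
1909839 - (2424302/2088980 + b(-670, 1390)/Z) = 1909839 - (2424302/2088980 + 1024/((I*sqrt(1114365)))) = 1909839 - (2424302*(1/2088980) + 1024*(-I*sqrt(1114365)/1114365)) = 1909839 - (1212151/1044490 - 1024*I*sqrt(1114365)/1114365) = 1909839 + (-1212151/1044490 + 1024*I*sqrt(1114365)/1114365) = 1994806524959/1044490 + 1024*I*sqrt(1114365)/1114365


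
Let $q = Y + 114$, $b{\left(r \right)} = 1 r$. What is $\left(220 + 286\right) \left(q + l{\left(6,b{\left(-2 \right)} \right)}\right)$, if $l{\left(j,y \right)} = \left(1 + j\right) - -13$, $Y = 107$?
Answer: $121946$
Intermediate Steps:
$b{\left(r \right)} = r$
$q = 221$ ($q = 107 + 114 = 221$)
$l{\left(j,y \right)} = 14 + j$ ($l{\left(j,y \right)} = \left(1 + j\right) + \left(-2 + 15\right) = \left(1 + j\right) + 13 = 14 + j$)
$\left(220 + 286\right) \left(q + l{\left(6,b{\left(-2 \right)} \right)}\right) = \left(220 + 286\right) \left(221 + \left(14 + 6\right)\right) = 506 \left(221 + 20\right) = 506 \cdot 241 = 121946$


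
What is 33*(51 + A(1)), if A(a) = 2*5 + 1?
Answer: 2046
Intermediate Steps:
A(a) = 11 (A(a) = 10 + 1 = 11)
33*(51 + A(1)) = 33*(51 + 11) = 33*62 = 2046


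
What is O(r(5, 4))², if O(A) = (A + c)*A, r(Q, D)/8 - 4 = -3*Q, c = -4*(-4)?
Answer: 40144896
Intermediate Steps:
c = 16
r(Q, D) = 32 - 24*Q (r(Q, D) = 32 + 8*(-3*Q) = 32 - 24*Q)
O(A) = A*(16 + A) (O(A) = (A + 16)*A = (16 + A)*A = A*(16 + A))
O(r(5, 4))² = ((32 - 24*5)*(16 + (32 - 24*5)))² = ((32 - 120)*(16 + (32 - 120)))² = (-88*(16 - 88))² = (-88*(-72))² = 6336² = 40144896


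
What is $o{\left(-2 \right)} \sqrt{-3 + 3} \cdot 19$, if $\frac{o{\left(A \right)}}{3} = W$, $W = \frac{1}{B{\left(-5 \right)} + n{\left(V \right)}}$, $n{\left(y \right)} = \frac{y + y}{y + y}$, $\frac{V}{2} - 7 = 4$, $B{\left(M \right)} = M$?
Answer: $0$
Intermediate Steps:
$V = 22$ ($V = 14 + 2 \cdot 4 = 14 + 8 = 22$)
$n{\left(y \right)} = 1$ ($n{\left(y \right)} = \frac{2 y}{2 y} = 2 y \frac{1}{2 y} = 1$)
$W = - \frac{1}{4}$ ($W = \frac{1}{-5 + 1} = \frac{1}{-4} = - \frac{1}{4} \approx -0.25$)
$o{\left(A \right)} = - \frac{3}{4}$ ($o{\left(A \right)} = 3 \left(- \frac{1}{4}\right) = - \frac{3}{4}$)
$o{\left(-2 \right)} \sqrt{-3 + 3} \cdot 19 = - \frac{3 \sqrt{-3 + 3}}{4} \cdot 19 = - \frac{3 \sqrt{0}}{4} \cdot 19 = \left(- \frac{3}{4}\right) 0 \cdot 19 = 0 \cdot 19 = 0$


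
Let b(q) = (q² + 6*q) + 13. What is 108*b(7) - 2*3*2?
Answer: 11220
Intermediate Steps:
b(q) = 13 + q² + 6*q
108*b(7) - 2*3*2 = 108*(13 + 7² + 6*7) - 2*3*2 = 108*(13 + 49 + 42) - 6*2 = 108*104 - 12 = 11232 - 12 = 11220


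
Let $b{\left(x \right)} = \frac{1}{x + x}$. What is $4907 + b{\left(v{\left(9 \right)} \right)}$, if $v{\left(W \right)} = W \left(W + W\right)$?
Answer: $\frac{1589869}{324} \approx 4907.0$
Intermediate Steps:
$v{\left(W \right)} = 2 W^{2}$ ($v{\left(W \right)} = W 2 W = 2 W^{2}$)
$b{\left(x \right)} = \frac{1}{2 x}$
$4907 + b{\left(v{\left(9 \right)} \right)} = 4907 + \frac{1}{2 \cdot 2 \cdot 9^{2}} = 4907 + \frac{1}{2 \cdot 2 \cdot 81} = 4907 + \frac{1}{2 \cdot 162} = 4907 + \frac{1}{2} \cdot \frac{1}{162} = 4907 + \frac{1}{324} = \frac{1589869}{324}$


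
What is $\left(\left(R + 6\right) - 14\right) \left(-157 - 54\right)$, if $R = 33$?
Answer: $-5275$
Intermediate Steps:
$\left(\left(R + 6\right) - 14\right) \left(-157 - 54\right) = \left(\left(33 + 6\right) - 14\right) \left(-157 - 54\right) = \left(39 - 14\right) \left(-211\right) = 25 \left(-211\right) = -5275$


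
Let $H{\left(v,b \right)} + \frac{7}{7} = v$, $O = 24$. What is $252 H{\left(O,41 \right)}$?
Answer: $5796$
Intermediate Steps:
$H{\left(v,b \right)} = -1 + v$
$252 H{\left(O,41 \right)} = 252 \left(-1 + 24\right) = 252 \cdot 23 = 5796$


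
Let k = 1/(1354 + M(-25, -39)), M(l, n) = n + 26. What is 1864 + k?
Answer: 2499625/1341 ≈ 1864.0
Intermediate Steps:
M(l, n) = 26 + n
k = 1/1341 (k = 1/(1354 + (26 - 39)) = 1/(1354 - 13) = 1/1341 ≈ 0.00074571)
1864 + k = 1864 + 1/1341 = 2499625/1341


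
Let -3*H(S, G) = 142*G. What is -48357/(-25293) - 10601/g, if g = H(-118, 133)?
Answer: 572554527/159227866 ≈ 3.5958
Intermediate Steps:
H(S, G) = -142*G/3
g = -18886/3 (g = -142/3*133 = -18886/3 ≈ -6295.3)
-48357/(-25293) - 10601/g = -48357/(-25293) - 10601/(-18886/3) = -48357*(-1/25293) - 10601*(-3/18886) = 16119/8431 + 31803/18886 = 572554527/159227866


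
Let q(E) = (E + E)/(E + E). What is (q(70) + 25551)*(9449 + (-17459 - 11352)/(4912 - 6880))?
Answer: 29743235471/123 ≈ 2.4182e+8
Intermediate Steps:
q(E) = 1 (q(E) = (2*E)/((2*E)) = (2*E)*(1/(2*E)) = 1)
(q(70) + 25551)*(9449 + (-17459 - 11352)/(4912 - 6880)) = (1 + 25551)*(9449 + (-17459 - 11352)/(4912 - 6880)) = 25552*(9449 - 28811/(-1968)) = 25552*(9449 - 28811*(-1/1968)) = 25552*(9449 + 28811/1968) = 25552*(18624443/1968) = 29743235471/123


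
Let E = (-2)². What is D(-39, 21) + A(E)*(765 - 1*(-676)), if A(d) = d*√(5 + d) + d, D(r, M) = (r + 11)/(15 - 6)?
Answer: 207476/9 ≈ 23053.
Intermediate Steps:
E = 4
D(r, M) = 11/9 + r/9 (D(r, M) = (11 + r)/9 = (11 + r)*(⅑) = 11/9 + r/9)
A(d) = d + d*√(5 + d)
D(-39, 21) + A(E)*(765 - 1*(-676)) = (11/9 + (⅑)*(-39)) + (4*(1 + √(5 + 4)))*(765 - 1*(-676)) = (11/9 - 13/3) + (4*(1 + √9))*(765 + 676) = -28/9 + (4*(1 + 3))*1441 = -28/9 + (4*4)*1441 = -28/9 + 16*1441 = -28/9 + 23056 = 207476/9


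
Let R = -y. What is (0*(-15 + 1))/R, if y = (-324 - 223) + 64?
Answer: 0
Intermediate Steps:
y = -483 (y = -547 + 64 = -483)
R = 483 (R = -1*(-483) = 483)
(0*(-15 + 1))/R = (0*(-15 + 1))/483 = (0*(-14))*(1/483) = 0*(1/483) = 0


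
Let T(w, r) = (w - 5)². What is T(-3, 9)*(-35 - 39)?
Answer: -4736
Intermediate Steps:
T(w, r) = (-5 + w)²
T(-3, 9)*(-35 - 39) = (-5 - 3)²*(-35 - 39) = (-8)²*(-74) = 64*(-74) = -4736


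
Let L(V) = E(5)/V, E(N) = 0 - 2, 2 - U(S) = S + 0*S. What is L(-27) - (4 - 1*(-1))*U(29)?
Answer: 3647/27 ≈ 135.07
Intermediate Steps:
U(S) = 2 - S (U(S) = 2 - (S + 0*S) = 2 - (S + 0) = 2 - S)
E(N) = -2
L(V) = -2/V
L(-27) - (4 - 1*(-1))*U(29) = -2/(-27) - (4 - 1*(-1))*(2 - 1*29) = -2*(-1/27) - (4 + 1)*(2 - 29) = 2/27 - 5*(-27) = 2/27 - 1*(-135) = 2/27 + 135 = 3647/27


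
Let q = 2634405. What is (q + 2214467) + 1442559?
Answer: 6291431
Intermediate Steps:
(q + 2214467) + 1442559 = (2634405 + 2214467) + 1442559 = 4848872 + 1442559 = 6291431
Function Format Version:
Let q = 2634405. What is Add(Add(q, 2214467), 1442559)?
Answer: 6291431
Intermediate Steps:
Add(Add(q, 2214467), 1442559) = Add(Add(2634405, 2214467), 1442559) = Add(4848872, 1442559) = 6291431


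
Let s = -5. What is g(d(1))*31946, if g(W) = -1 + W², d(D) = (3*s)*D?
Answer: 7155904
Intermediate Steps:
d(D) = -15*D (d(D) = (3*(-5))*D = -15*D)
g(d(1))*31946 = (-1 + (-15*1)²)*31946 = (-1 + (-15)²)*31946 = (-1 + 225)*31946 = 224*31946 = 7155904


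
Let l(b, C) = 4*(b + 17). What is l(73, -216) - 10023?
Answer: -9663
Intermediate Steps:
l(b, C) = 68 + 4*b (l(b, C) = 4*(17 + b) = 68 + 4*b)
l(73, -216) - 10023 = (68 + 4*73) - 10023 = (68 + 292) - 10023 = 360 - 10023 = -9663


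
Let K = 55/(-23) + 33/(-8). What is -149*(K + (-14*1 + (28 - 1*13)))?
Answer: 151235/184 ≈ 821.93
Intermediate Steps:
K = -1199/184 (K = 55*(-1/23) + 33*(-1/8) = -55/23 - 33/8 = -1199/184 ≈ -6.5163)
-149*(K + (-14*1 + (28 - 1*13))) = -149*(-1199/184 + (-14*1 + (28 - 1*13))) = -149*(-1199/184 + (-14 + (28 - 13))) = -149*(-1199/184 + (-14 + 15)) = -149*(-1199/184 + 1) = -149*(-1015/184) = 151235/184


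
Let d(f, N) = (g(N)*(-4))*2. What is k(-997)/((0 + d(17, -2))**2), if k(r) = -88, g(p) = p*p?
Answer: -11/128 ≈ -0.085938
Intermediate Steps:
g(p) = p**2
d(f, N) = -8*N**2 (d(f, N) = (N**2*(-4))*2 = -4*N**2*2 = -8*N**2)
k(-997)/((0 + d(17, -2))**2) = -88/(0 - 8*(-2)**2)**2 = -88/(0 - 8*4)**2 = -88/(0 - 32)**2 = -88/((-32)**2) = -88/1024 = -88*1/1024 = -11/128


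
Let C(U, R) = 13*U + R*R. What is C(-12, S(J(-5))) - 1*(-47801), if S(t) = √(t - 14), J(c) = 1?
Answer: 47632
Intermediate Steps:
S(t) = √(-14 + t)
C(U, R) = R² + 13*U (C(U, R) = 13*U + R² = R² + 13*U)
C(-12, S(J(-5))) - 1*(-47801) = ((√(-14 + 1))² + 13*(-12)) - 1*(-47801) = ((√(-13))² - 156) + 47801 = ((I*√13)² - 156) + 47801 = (-13 - 156) + 47801 = -169 + 47801 = 47632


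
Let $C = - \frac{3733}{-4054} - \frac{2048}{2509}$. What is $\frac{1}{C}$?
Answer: $\frac{10171486}{1063505} \approx 9.5641$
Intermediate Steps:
$C = \frac{1063505}{10171486}$ ($C = \left(-3733\right) \left(- \frac{1}{4054}\right) - \frac{2048}{2509} = \frac{3733}{4054} - \frac{2048}{2509} = \frac{1063505}{10171486} \approx 0.10456$)
$\frac{1}{C} = \frac{1}{\frac{1063505}{10171486}} = \frac{10171486}{1063505}$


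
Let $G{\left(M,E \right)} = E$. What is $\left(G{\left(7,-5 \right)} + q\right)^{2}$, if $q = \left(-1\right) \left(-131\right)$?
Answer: $15876$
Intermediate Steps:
$q = 131$
$\left(G{\left(7,-5 \right)} + q\right)^{2} = \left(-5 + 131\right)^{2} = 126^{2} = 15876$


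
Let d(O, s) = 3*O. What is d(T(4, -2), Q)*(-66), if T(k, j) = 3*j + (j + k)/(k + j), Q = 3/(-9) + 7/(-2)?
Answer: 990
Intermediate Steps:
Q = -23/6 (Q = 3*(-⅑) + 7*(-½) = -⅓ - 7/2 = -23/6 ≈ -3.8333)
T(k, j) = 1 + 3*j (T(k, j) = 3*j + (j + k)/(j + k) = 3*j + 1 = 1 + 3*j)
d(T(4, -2), Q)*(-66) = (3*(1 + 3*(-2)))*(-66) = (3*(1 - 6))*(-66) = (3*(-5))*(-66) = -15*(-66) = 990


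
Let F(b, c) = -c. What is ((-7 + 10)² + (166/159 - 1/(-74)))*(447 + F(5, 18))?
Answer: 16922191/3922 ≈ 4314.7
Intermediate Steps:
((-7 + 10)² + (166/159 - 1/(-74)))*(447 + F(5, 18)) = ((-7 + 10)² + (166/159 - 1/(-74)))*(447 - 1*18) = (3² + (166*(1/159) - 1*(-1/74)))*(447 - 18) = (9 + (166/159 + 1/74))*429 = (9 + 12443/11766)*429 = (118337/11766)*429 = 16922191/3922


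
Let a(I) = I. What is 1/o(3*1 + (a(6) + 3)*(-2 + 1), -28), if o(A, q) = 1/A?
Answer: -6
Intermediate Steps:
1/o(3*1 + (a(6) + 3)*(-2 + 1), -28) = 1/(1/(3*1 + (6 + 3)*(-2 + 1))) = 1/(1/(3 + 9*(-1))) = 1/(1/(3 - 9)) = 1/(1/(-6)) = 1/(-⅙) = -6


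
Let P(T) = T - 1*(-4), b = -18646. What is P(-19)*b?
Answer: 279690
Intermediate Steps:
P(T) = 4 + T (P(T) = T + 4 = 4 + T)
P(-19)*b = (4 - 19)*(-18646) = -15*(-18646) = 279690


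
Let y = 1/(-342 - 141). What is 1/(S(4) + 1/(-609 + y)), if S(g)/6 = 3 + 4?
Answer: 294148/12353733 ≈ 0.023810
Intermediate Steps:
S(g) = 42 (S(g) = 6*(3 + 4) = 6*7 = 42)
y = -1/483 (y = 1/(-483) = -1/483 ≈ -0.0020704)
1/(S(4) + 1/(-609 + y)) = 1/(42 + 1/(-609 - 1/483)) = 1/(42 + 1/(-294148/483)) = 1/(42 - 483/294148) = 1/(12353733/294148) = 294148/12353733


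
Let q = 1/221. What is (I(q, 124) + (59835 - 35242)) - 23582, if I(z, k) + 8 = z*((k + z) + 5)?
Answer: 49016033/48841 ≈ 1003.6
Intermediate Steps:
q = 1/221 ≈ 0.0045249
I(z, k) = -8 + z*(5 + k + z) (I(z, k) = -8 + z*((k + z) + 5) = -8 + z*(5 + k + z))
(I(q, 124) + (59835 - 35242)) - 23582 = ((-8 + (1/221)² + 5*(1/221) + 124*(1/221)) + (59835 - 35242)) - 23582 = ((-8 + 1/48841 + 5/221 + 124/221) + 24593) - 23582 = (-362218/48841 + 24593) - 23582 = 1200784495/48841 - 23582 = 49016033/48841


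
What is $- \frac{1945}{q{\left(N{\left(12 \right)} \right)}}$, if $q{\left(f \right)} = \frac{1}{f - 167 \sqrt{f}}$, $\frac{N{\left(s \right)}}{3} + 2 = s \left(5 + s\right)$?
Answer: $-1178670 + 324815 \sqrt{606} \approx 6.8173 \cdot 10^{6}$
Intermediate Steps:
$N{\left(s \right)} = -6 + 3 s \left(5 + s\right)$
$- \frac{1945}{q{\left(N{\left(12 \right)} \right)}} = - \frac{1945}{\frac{1}{\left(-6 + 3 \cdot 12^{2} + 15 \cdot 12\right) - 167 \sqrt{-6 + 3 \cdot 12^{2} + 15 \cdot 12}}} = - \frac{1945}{\frac{1}{\left(-6 + 3 \cdot 144 + 180\right) - 167 \sqrt{-6 + 3 \cdot 144 + 180}}} = - \frac{1945}{\frac{1}{\left(-6 + 432 + 180\right) - 167 \sqrt{-6 + 432 + 180}}} = - \frac{1945}{\frac{1}{606 - 167 \sqrt{606}}} = - 1945 \left(606 - 167 \sqrt{606}\right) = -1178670 + 324815 \sqrt{606}$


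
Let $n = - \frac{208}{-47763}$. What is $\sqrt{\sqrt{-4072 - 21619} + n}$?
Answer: $\frac{\sqrt{1103856 + 253478241 i \sqrt{25691}}}{15921} \approx 8.9523 + 8.9521 i$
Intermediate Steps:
$n = \frac{208}{47763}$ ($n = \left(-208\right) \left(- \frac{1}{47763}\right) = \frac{208}{47763} \approx 0.0043548$)
$\sqrt{\sqrt{-4072 - 21619} + n} = \sqrt{\sqrt{-4072 - 21619} + \frac{208}{47763}} = \sqrt{\sqrt{-25691} + \frac{208}{47763}} = \sqrt{i \sqrt{25691} + \frac{208}{47763}} = \sqrt{\frac{208}{47763} + i \sqrt{25691}}$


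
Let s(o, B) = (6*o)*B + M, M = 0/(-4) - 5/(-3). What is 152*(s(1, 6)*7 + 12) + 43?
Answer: 125833/3 ≈ 41944.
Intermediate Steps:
M = 5/3 (M = 0*(-1/4) - 5*(-1/3) = 0 + 5/3 = 5/3 ≈ 1.6667)
s(o, B) = 5/3 + 6*B*o (s(o, B) = (6*o)*B + 5/3 = 6*B*o + 5/3 = 5/3 + 6*B*o)
152*(s(1, 6)*7 + 12) + 43 = 152*((5/3 + 6*6*1)*7 + 12) + 43 = 152*((5/3 + 36)*7 + 12) + 43 = 152*((113/3)*7 + 12) + 43 = 152*(791/3 + 12) + 43 = 152*(827/3) + 43 = 125704/3 + 43 = 125833/3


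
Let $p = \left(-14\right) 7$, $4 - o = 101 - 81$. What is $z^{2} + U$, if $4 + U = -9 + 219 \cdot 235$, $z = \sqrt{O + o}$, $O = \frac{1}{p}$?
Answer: $\frac{5040727}{98} \approx 51436.0$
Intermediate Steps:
$o = -16$ ($o = 4 - \left(101 - 81\right) = 4 - 20 = -16$)
$p = -98$
$O = - \frac{1}{98}$ ($O = \frac{1}{-98} = - \frac{1}{98} \approx -0.010204$)
$z = \frac{i \sqrt{3138}}{14}$ ($z = \sqrt{- \frac{1}{98} - 16} = \sqrt{- \frac{1569}{98}} = \frac{i \sqrt{3138}}{14} \approx 4.0013 i$)
$U = 51452$ ($U = -4 + \left(-9 + 219 \cdot 235\right) = -4 + \left(-9 + 51465\right) = -4 + 51456 = 51452$)
$z^{2} + U = \left(\frac{i \sqrt{3138}}{14}\right)^{2} + 51452 = - \frac{1569}{98} + 51452 = \frac{5040727}{98}$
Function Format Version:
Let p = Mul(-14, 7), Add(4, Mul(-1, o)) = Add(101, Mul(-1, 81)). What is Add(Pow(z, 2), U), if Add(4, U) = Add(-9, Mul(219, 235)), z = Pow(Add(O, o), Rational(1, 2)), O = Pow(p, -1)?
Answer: Rational(5040727, 98) ≈ 51436.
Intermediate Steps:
o = -16 (o = Add(4, Mul(-1, Add(101, Mul(-1, 81)))) = Add(4, Mul(-1, Add(101, -81))) = Add(4, Mul(-1, 20)) = Add(4, -20) = -16)
p = -98
O = Rational(-1, 98) (O = Pow(-98, -1) = Rational(-1, 98) ≈ -0.010204)
z = Mul(Rational(1, 14), I, Pow(3138, Rational(1, 2))) (z = Pow(Add(Rational(-1, 98), -16), Rational(1, 2)) = Pow(Rational(-1569, 98), Rational(1, 2)) = Mul(Rational(1, 14), I, Pow(3138, Rational(1, 2))) ≈ Mul(4.0013, I))
U = 51452 (U = Add(-4, Add(-9, Mul(219, 235))) = Add(-4, Add(-9, 51465)) = Add(-4, 51456) = 51452)
Add(Pow(z, 2), U) = Add(Pow(Mul(Rational(1, 14), I, Pow(3138, Rational(1, 2))), 2), 51452) = Add(Rational(-1569, 98), 51452) = Rational(5040727, 98)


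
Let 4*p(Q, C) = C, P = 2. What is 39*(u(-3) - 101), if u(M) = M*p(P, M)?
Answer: -15405/4 ≈ -3851.3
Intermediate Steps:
p(Q, C) = C/4
u(M) = M²/4 (u(M) = M*(M/4) = M²/4)
39*(u(-3) - 101) = 39*((¼)*(-3)² - 101) = 39*((¼)*9 - 101) = 39*(9/4 - 101) = 39*(-395/4) = -15405/4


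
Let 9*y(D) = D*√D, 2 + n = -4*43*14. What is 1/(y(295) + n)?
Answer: -39042/88956745 - 531*√295/88956745 ≈ -0.00054141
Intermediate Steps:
n = -2410 (n = -2 - 4*43*14 = -2 - 172*14 = -2 - 2408 = -2410)
y(D) = D^(3/2)/9 (y(D) = (D*√D)/9 = D^(3/2)/9)
1/(y(295) + n) = 1/(295^(3/2)/9 - 2410) = 1/((295*√295)/9 - 2410) = 1/(295*√295/9 - 2410) = 1/(-2410 + 295*√295/9)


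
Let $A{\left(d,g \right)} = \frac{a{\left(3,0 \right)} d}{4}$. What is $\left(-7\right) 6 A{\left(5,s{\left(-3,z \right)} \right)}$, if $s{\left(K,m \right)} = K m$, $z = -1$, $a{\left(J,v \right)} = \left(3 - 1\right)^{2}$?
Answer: $-210$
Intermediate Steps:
$a{\left(J,v \right)} = 4$ ($a{\left(J,v \right)} = 2^{2} = 4$)
$A{\left(d,g \right)} = d$ ($A{\left(d,g \right)} = \frac{4 d}{4} = 4 d \frac{1}{4} = d$)
$\left(-7\right) 6 A{\left(5,s{\left(-3,z \right)} \right)} = \left(-7\right) 6 \cdot 5 = \left(-42\right) 5 = -210$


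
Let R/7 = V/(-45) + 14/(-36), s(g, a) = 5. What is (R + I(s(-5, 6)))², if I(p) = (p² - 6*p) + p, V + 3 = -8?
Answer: 8281/8100 ≈ 1.0223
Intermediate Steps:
V = -11 (V = -3 - 8 = -11)
I(p) = p² - 5*p
R = -91/90 (R = 7*(-11/(-45) + 14/(-36)) = 7*(-11*(-1/45) + 14*(-1/36)) = 7*(11/45 - 7/18) = 7*(-13/90) = -91/90 ≈ -1.0111)
(R + I(s(-5, 6)))² = (-91/90 + 5*(-5 + 5))² = (-91/90 + 5*0)² = (-91/90 + 0)² = (-91/90)² = 8281/8100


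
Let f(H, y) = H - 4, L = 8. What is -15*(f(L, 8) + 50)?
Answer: -810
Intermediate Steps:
f(H, y) = -4 + H
-15*(f(L, 8) + 50) = -15*((-4 + 8) + 50) = -15*(4 + 50) = -15*54 = -810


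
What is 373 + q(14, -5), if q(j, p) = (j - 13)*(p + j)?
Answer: 382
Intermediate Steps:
q(j, p) = (-13 + j)*(j + p)
373 + q(14, -5) = 373 + (14**2 - 13*14 - 13*(-5) + 14*(-5)) = 373 + (196 - 182 + 65 - 70) = 373 + 9 = 382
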